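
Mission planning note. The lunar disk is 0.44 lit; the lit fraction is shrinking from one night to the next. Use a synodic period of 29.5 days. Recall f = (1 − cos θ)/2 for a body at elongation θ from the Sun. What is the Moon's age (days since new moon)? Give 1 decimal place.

cos θ = 1 − 2f = 0.120, giving a principal value of 83.1°.
Waning ⇒ past full, so θ = 360° − 83.1° = 276.9°.
At 360°/29.5 d per day, 276.9° corresponds to 22.69 days.

22.7 days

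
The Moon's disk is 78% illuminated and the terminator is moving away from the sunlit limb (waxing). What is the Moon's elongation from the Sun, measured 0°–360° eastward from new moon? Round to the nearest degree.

124°

cos θ = 1 − 2f = -0.560, giving a principal value of 124.1°.
The Moon is waxing (0°–180°), so θ = 124.1° directly.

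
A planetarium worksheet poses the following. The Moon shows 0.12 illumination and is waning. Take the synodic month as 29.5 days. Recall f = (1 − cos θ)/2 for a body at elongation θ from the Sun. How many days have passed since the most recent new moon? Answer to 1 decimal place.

From f = (1 − cos θ)/2: cos θ = 1 − 2×0.12 = 0.760; arccos → 40.5°.
Since the Moon is past full (waning), take the reflex angle: θ = 360° − 40.5° = 319.5°.
At 360°/29.5 d per day, 319.5° corresponds to 26.18 days.

26.2 days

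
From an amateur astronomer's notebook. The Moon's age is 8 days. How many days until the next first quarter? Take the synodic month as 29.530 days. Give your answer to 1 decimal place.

28.9 days

First quarter is 0.25 of the way through the cycle: age 0.25 × 29.530 = 7.383 d.
Already past this cycle's first quarter; the next is at 7.383 + 29.530 = 36.913 d, so 36.913 − 8 = 28.913 days.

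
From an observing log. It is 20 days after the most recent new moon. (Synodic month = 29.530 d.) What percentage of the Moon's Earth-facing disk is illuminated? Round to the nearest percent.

The Moon has covered 20/29.530 of its cycle, so θ ≈ 360° × 20/29.530 = 243.8°.
With cos θ = (-0.441), the lit fraction is (1 − (-0.441))/2 ≈ 0.721, so 72%.

72%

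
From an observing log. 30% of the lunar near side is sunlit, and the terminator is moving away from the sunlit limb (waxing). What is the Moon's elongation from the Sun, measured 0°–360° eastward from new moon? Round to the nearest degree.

66°

Invert f = (1 − cos θ)/2 to get cos θ = 1 − 2(0.30) = 0.400, hence θ₀ = arccos 0.400 = 66.4°.
The Moon is waxing (0°–180°), so θ = 66.4° directly.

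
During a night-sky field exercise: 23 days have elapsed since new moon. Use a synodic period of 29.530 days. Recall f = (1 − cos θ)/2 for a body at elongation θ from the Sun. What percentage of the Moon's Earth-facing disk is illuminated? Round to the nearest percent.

Phase angle: θ = 360°·(23 d)/(29.530 d) = 280.4°.
With cos θ = 0.180, the lit fraction is (1 − 0.180)/2 ≈ 0.410, so 41%.

41%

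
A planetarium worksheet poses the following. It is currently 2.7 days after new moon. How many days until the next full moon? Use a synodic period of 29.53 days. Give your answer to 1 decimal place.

12.1 days

Full moon occurs at elongation 180°, i.e. at age 29.53 × 180/360 = 14.765 d.
That is 14.765 − 2.7 = 12.065 days ahead.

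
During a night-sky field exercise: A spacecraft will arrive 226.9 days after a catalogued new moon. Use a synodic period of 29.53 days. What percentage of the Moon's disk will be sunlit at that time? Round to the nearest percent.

70%

226.9/29.53 = 7.684 lunations, so 7 complete cycles and 20.19 d into the next.
The Moon has covered 20.19/29.53 of its cycle, so θ ≈ 360° × 20.19/29.53 = 246.1°.
Illuminated fraction = (1 − cos 246.1°)/2 = (1 − (-0.405))/2 ≈ 0.702, so 70%.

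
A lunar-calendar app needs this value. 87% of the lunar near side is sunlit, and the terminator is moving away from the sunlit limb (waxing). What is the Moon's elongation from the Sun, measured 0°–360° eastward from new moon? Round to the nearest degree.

From f = (1 − cos θ)/2: cos θ = 1 − 2×0.87 = -0.740; arccos → 137.7°.
Before full moon the principal value applies: θ = 137.7°.

138°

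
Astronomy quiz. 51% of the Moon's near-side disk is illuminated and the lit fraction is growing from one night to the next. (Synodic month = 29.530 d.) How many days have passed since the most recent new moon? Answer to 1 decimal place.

From f = (1 − cos θ)/2: cos θ = 1 − 2×0.51 = -0.020; arccos → 91.1°.
The Moon is waxing (0°–180°), so θ = 91.1° directly.
Age = 29.530 × 91.1°/360° ≈ 7.48 days.

7.5 days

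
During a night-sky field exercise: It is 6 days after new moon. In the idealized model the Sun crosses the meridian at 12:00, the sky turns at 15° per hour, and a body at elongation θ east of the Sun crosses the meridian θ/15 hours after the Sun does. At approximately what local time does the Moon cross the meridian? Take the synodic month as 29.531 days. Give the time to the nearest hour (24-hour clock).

The Moon has covered 6/29.531 of its cycle, so θ ≈ 360° × 6/29.531 = 73.1°.
Delay after the Sun = 73.1° / (15°/h) ≈ 4.88 h.
12:00 + 4.88 h ≈ 16:53 → 17:00 to the nearest hour.

17:00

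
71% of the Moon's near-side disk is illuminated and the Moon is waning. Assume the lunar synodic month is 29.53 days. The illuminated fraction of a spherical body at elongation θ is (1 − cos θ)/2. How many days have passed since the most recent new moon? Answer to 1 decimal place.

20.1 days

Invert f = (1 − cos θ)/2 to get cos θ = 1 − 2(0.71) = -0.420, hence θ₀ = arccos -0.420 = 114.8°.
A waning Moon lies in 180°–360°, so θ = 360° − 114.8° = 245.2°.
At 360°/29.53 d per day, 245.2° corresponds to 20.11 days.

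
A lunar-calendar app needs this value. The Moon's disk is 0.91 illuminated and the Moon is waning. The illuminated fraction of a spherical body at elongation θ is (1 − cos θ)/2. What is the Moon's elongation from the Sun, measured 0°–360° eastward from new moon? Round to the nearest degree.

cos θ = 1 − 2f = -0.820, giving a principal value of 145.1°.
Waning ⇒ past full, so θ = 360° − 145.1° = 214.9°.

215°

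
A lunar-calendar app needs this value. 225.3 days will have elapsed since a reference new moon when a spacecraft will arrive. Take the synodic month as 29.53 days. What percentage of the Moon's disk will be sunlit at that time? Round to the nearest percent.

84%

225.3 d spans 7 complete synodic months (7 × 29.53 = 206.71 d) plus 18.59 d.
Elongation θ = 360° × 18.59/29.53 ≈ 226.6°.
Illuminated fraction = (1 − cos 226.6°)/2 = (1 − (-0.687))/2 ≈ 0.843, so 84%.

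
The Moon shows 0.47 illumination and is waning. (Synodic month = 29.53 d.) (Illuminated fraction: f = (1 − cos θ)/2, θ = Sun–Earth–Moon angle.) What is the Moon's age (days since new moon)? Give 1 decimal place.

From f = (1 − cos θ)/2: cos θ = 1 − 2×0.47 = 0.060; arccos → 86.6°.
A waning Moon lies in 180°–360°, so θ = 360° − 86.6° = 273.4°.
Age = 29.53 × 273.4°/360° ≈ 22.43 days.

22.4 days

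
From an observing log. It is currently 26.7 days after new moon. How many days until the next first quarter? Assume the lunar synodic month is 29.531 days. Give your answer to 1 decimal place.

10.2 days

First quarter is 0.25 of the way through the cycle: age 0.25 × 29.531 = 7.383 d.
This lunation's first quarter (7.383 d) has passed, so add one period: 36.914 − 26.7 = 10.214 days.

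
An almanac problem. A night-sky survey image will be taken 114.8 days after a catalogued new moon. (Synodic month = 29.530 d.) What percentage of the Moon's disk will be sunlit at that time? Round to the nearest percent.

Reduce mod P: 114.8 − 3×29.530 = 26.21 d into the current lunation.
Elongation θ = 360° × 26.21/29.530 ≈ 319.5°.
Illuminated fraction = (1 − cos 319.5°)/2 = (1 − 0.761)/2 ≈ 0.120, so 12%.

12%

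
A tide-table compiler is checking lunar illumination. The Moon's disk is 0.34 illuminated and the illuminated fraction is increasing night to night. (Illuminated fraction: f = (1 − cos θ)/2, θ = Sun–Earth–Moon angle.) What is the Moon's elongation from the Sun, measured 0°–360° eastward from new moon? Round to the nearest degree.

Invert f = (1 − cos θ)/2 to get cos θ = 1 − 2(0.34) = 0.320, hence θ₀ = arccos 0.320 = 71.3°.
Before full moon the principal value applies: θ = 71.3°.

71°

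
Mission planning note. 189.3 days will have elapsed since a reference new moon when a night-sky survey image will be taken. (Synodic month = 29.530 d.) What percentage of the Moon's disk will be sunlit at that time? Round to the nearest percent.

189.3 d spans 6 complete synodic months (6 × 29.530 = 177.18 d) plus 12.12 d.
Phase angle: θ = 360°·(12.12 d)/(29.530 d) = 147.8°.
With cos θ = (-0.846), the lit fraction is (1 − (-0.846))/2 ≈ 0.923, so 92%.

92%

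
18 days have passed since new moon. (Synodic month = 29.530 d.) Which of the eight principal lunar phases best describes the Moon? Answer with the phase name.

waning gibbous

At 18/29.530 of the cycle, θ ≈ 219° — the waning gibbous range.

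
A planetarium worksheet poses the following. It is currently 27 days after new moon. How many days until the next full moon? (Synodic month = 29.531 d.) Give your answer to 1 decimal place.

17.3 days

Full moon occurs at elongation 180°, i.e. at age 29.531 × 180/360 = 14.765 d.
This lunation's full moon (14.765 d) has passed, so add one period: 44.296 − 27 = 17.296 days.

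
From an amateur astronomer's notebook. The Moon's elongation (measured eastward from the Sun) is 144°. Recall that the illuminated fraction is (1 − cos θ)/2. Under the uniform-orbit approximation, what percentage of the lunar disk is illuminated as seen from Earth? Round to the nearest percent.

cos 144° = (-0.809), so f = (1 − (-0.809))/2 = 0.905, i.e. 90%.

90%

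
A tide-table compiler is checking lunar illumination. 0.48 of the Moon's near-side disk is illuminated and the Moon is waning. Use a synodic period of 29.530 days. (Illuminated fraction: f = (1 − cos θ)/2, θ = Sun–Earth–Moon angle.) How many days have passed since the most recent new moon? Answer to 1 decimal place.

Invert f = (1 − cos θ)/2 to get cos θ = 1 − 2(0.48) = 0.040, hence θ₀ = arccos 0.040 = 87.7°.
A waning Moon lies in 180°–360°, so θ = 360° − 87.7° = 272.3°.
Age = 29.530 × 272.3°/360° ≈ 22.34 days.

22.3 days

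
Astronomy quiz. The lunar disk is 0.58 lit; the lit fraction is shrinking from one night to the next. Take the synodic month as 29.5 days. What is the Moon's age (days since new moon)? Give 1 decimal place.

From f = (1 − cos θ)/2: cos θ = 1 − 2×0.58 = -0.160; arccos → 99.2°.
Waning ⇒ past full, so θ = 360° − 99.2° = 260.8°.
Age = 29.5 × 260.8°/360° ≈ 21.37 days.

21.4 days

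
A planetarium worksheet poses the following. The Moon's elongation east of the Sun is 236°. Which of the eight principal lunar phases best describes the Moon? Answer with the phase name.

waning gibbous

The waning gibbous sector spans roughly 202°–248°; 236° falls inside it.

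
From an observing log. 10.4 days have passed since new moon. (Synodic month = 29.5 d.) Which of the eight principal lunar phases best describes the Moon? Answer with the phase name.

At 10.4/29.5 of the cycle, θ ≈ 127° — the waxing gibbous range.

waxing gibbous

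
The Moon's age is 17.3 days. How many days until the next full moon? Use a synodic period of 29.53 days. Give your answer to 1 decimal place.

Full moon is 0.5 of the way through the cycle: age 0.5 × 29.53 = 14.765 d.
Already past this cycle's full moon; the next is at 14.765 + 29.53 = 44.295 d, so 44.295 − 17.3 = 26.995 days.

27.0 days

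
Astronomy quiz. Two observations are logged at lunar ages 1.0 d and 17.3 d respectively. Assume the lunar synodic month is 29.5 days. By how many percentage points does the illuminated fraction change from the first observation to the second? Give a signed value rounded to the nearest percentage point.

+92 percentage points

θ₁ = 360° × 1.0/29.5 = 12.2°, f₁ = (1 − cos θ₁)/2 = 0.011.
θ₂ = 360° × 17.3/29.5 = 211.1°, f₂ = (1 − cos θ₂)/2 = 0.928.
Change = f₂ − f₁ = +0.917 → +92 percentage points.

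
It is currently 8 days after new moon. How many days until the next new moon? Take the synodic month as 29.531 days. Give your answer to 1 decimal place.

One full lunation from the last new moon is 29.531 d; remaining = 29.531 − 8 = 21.531 d.

21.5 days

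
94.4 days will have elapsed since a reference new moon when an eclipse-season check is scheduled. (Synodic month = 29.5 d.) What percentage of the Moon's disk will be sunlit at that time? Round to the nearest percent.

94.4 d spans 3 complete synodic months (3 × 29.5 = 88.50 d) plus 5.90 d.
Phase angle: θ = 360°·(5.90 d)/(29.5 d) = 72.0°.
With cos θ = 0.309, the lit fraction is (1 − 0.309)/2 ≈ 0.345, so 35%.

35%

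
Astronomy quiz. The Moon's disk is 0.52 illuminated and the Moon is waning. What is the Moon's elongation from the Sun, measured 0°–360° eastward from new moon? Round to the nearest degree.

268°

Invert f = (1 − cos θ)/2 to get cos θ = 1 − 2(0.52) = -0.040, hence θ₀ = arccos -0.040 = 92.3°.
Waning ⇒ past full, so θ = 360° − 92.3° = 267.7°.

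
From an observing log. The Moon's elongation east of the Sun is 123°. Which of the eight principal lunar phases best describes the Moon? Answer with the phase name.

123° lies in the waxing gibbous sector of the 8-phase cycle.

waxing gibbous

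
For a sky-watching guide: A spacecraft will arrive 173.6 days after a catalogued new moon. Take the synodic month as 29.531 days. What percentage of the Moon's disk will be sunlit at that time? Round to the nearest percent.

Reduce mod P: 173.6 − 5×29.531 = 25.94 d into the current lunation.
Phase angle: θ = 360°·(25.94 d)/(29.531 d) = 316.3°.
cos 316.3° = 0.723, so f = (1 − 0.723)/2 = 0.139, so 14%.

14%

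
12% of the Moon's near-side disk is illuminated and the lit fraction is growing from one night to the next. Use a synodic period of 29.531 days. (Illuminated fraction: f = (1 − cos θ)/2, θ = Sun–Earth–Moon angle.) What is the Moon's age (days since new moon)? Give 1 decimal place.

3.3 days

From f = (1 − cos θ)/2: cos θ = 1 − 2×0.12 = 0.760; arccos → 40.5°.
The Moon is waxing (0°–180°), so θ = 40.5° directly.
That fraction of the synodic month is 40.5/360 × 29.531 d ≈ 3.33 d.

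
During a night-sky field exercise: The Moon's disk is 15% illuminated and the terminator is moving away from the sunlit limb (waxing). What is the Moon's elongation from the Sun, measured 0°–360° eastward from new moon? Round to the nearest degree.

46°

From f = (1 − cos θ)/2: cos θ = 1 − 2×0.15 = 0.700; arccos → 45.6°.
Waxing ⇒ before full, so θ = 45.6°.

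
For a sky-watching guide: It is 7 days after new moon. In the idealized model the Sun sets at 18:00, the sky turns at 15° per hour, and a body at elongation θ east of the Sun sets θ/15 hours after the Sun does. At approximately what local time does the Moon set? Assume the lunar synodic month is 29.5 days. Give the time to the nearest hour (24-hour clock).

00:00

Phase angle: θ = 360°·(7 d)/(29.5 d) = 85.4°.
The Moon trails the Sun by θ/15 = 85.4/15 ≈ 5.69 hours.
18:00 + 5.69 h ≈ 23:42 → 00:00 to the nearest hour.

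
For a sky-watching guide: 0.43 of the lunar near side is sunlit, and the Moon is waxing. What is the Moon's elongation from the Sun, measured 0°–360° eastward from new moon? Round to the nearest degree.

82°

Invert f = (1 − cos θ)/2 to get cos θ = 1 − 2(0.43) = 0.140, hence θ₀ = arccos 0.140 = 82.0°.
Before full moon the principal value applies: θ = 82.0°.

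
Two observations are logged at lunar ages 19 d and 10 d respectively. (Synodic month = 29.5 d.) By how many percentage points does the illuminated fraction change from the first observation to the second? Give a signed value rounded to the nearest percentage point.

First observation: θ = 360°·19/29.5 = 231.9°, so f = 0.809.
Second observation: θ = 122.0°, f = 0.765.
Δf = 0.765 − 0.809 = -0.044, i.e. -4 pp.

-4 pp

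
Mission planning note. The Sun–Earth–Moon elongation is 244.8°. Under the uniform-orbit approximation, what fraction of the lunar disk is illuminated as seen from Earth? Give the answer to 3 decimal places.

Half-versine of 244.8°: (1 − (-0.426))/2 = 0.713.

0.713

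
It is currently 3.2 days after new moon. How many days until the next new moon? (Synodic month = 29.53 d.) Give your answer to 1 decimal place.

26.3 days

One full lunation from the last new moon is 29.53 d; remaining = 29.53 − 3.2 = 26.330 d.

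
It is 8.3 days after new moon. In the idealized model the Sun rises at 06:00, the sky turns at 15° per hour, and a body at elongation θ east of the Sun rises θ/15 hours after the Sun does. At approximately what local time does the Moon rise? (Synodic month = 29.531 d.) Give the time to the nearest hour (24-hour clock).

The Moon has covered 8.3/29.531 of its cycle, so θ ≈ 360° × 8.3/29.531 = 101.2°.
At 15° of sky rotation per hour, 101.2° corresponds to a 6.75 h lag.
06:00 + 6.75 h ≈ 12:45 → 13:00 to the nearest hour.

13:00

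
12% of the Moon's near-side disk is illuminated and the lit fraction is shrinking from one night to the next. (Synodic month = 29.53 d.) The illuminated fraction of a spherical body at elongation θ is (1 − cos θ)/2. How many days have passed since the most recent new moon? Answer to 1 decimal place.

Invert f = (1 − cos θ)/2 to get cos θ = 1 − 2(0.12) = 0.760, hence θ₀ = arccos 0.760 = 40.5°.
Waning ⇒ past full, so θ = 360° − 40.5° = 319.5°.
That fraction of the synodic month is 319.5/360 × 29.53 d ≈ 26.20 d.

26.2 days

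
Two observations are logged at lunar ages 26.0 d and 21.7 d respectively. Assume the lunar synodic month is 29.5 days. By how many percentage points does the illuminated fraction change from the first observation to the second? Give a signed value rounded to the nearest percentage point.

+41 pp

θ₁ = 360° × 26.0/29.5 = 317.3°, f₁ = (1 − cos θ₁)/2 = 0.133.
θ₂ = 360° × 21.7/29.5 = 264.8°, f₂ = (1 − cos θ₂)/2 = 0.545.
Change = f₂ − f₁ = +0.413 → +41 percentage points.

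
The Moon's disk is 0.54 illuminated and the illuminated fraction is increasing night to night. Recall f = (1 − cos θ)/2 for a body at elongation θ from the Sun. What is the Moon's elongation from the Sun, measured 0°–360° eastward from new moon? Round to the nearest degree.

cos θ = 1 − 2f = -0.080, giving a principal value of 94.6°.
Before full moon the principal value applies: θ = 94.6°.

95°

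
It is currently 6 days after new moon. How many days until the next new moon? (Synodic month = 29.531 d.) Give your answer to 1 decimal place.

The next new moon completes the synodic month: 29.531 − 6 = 23.531 days.

23.5 days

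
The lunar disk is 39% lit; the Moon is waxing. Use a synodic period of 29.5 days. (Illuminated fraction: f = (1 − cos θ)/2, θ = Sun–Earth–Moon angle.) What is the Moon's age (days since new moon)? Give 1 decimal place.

cos θ = 1 − 2f = 0.220, giving a principal value of 77.3°.
The Moon is waxing (0°–180°), so θ = 77.3° directly.
Age = 29.5 × 77.3°/360° ≈ 6.33 days.

6.3 days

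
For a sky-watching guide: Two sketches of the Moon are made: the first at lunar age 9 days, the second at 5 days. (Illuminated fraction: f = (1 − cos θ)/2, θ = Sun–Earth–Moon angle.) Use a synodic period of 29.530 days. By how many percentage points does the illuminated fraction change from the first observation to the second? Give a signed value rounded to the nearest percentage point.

-41 percentage points

First observation: θ = 360°·9/29.530 = 109.7°, so f = 0.669.
Second observation: θ = 61.0°, f = 0.257.
Δf = 0.257 − 0.669 = -0.411, i.e. -41 pp.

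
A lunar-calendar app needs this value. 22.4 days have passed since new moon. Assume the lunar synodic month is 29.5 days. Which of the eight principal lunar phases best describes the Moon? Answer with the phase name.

At 22.4/29.5 of the cycle, θ ≈ 273° — the last quarter range.

last quarter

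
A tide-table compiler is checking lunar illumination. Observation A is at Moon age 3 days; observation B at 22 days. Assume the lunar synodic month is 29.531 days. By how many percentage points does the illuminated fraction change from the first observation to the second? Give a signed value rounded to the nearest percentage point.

θ₁ = 360° × 3/29.531 = 36.6°, f₁ = (1 − cos θ₁)/2 = 0.098.
θ₂ = 360° × 22/29.531 = 268.2°, f₂ = (1 − cos θ₂)/2 = 0.516.
Change = f₂ − f₁ = +0.417 → +42 percentage points.

+42 pp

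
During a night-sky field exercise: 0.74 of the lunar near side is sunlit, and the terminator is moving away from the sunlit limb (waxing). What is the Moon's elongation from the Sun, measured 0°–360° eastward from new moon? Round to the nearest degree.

119°

cos θ = 1 − 2f = -0.480, giving a principal value of 118.7°.
Before full moon the principal value applies: θ = 118.7°.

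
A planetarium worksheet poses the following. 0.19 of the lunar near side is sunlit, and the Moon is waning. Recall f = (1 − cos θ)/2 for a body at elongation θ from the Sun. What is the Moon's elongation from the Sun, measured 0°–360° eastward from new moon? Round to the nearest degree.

308°

Invert f = (1 − cos θ)/2 to get cos θ = 1 − 2(0.19) = 0.620, hence θ₀ = arccos 0.620 = 51.7°.
Since the Moon is past full (waning), take the reflex angle: θ = 360° − 51.7° = 308.3°.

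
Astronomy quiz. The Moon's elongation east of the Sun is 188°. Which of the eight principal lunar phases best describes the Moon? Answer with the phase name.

full moon

The full moon sector spans roughly 158°–202°; 188° falls inside it.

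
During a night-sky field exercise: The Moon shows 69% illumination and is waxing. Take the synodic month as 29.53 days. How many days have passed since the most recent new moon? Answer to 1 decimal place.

9.2 days

From f = (1 − cos θ)/2: cos θ = 1 − 2×0.69 = -0.380; arccos → 112.3°.
The Moon is waxing (0°–180°), so θ = 112.3° directly.
That fraction of the synodic month is 112.3/360 × 29.53 d ≈ 9.21 d.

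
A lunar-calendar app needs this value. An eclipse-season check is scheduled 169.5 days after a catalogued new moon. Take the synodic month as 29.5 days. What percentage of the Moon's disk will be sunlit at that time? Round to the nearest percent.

169.5/29.5 = 5.746 lunations, so 5 complete cycles and 22.00 d into the next.
Phase angle: θ = 360°·(22.00 d)/(29.5 d) = 268.5°.
Illuminated fraction = (1 − cos 268.5°)/2 = (1 − (-0.027))/2 ≈ 0.513, so 51%.

51%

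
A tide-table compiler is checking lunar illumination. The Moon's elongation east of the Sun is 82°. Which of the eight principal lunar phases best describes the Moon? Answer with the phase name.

82° lies in the first quarter sector of the 8-phase cycle.

first quarter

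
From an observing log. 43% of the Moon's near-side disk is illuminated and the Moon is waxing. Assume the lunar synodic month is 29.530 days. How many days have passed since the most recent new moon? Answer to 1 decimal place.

6.7 days

From f = (1 − cos θ)/2: cos θ = 1 − 2×0.43 = 0.140; arccos → 82.0°.
Waxing ⇒ before full, so θ = 82.0°.
That fraction of the synodic month is 82.0/360 × 29.530 d ≈ 6.72 d.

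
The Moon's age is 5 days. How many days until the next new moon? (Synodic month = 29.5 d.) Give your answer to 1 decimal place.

24.5 days

One full lunation from the last new moon is 29.5 d; remaining = 29.5 − 5 = 24.500 d.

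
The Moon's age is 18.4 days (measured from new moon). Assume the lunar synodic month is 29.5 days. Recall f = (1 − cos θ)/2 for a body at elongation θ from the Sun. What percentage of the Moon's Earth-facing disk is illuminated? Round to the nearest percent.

Elongation θ = 360° × 18.4/29.5 ≈ 224.5°.
Illuminated fraction = (1 − cos 224.5°)/2 = (1 − (-0.713))/2 ≈ 0.856, so 86%.

86%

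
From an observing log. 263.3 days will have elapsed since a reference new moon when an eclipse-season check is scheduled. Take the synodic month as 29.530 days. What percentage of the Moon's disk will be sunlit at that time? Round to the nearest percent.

7%

Reduce mod P: 263.3 − 8×29.530 = 27.06 d into the current lunation.
Elongation θ = 360° × 27.06/29.530 ≈ 329.9°.
With cos θ = 0.865, the lit fraction is (1 − 0.865)/2 ≈ 0.067, so 7%.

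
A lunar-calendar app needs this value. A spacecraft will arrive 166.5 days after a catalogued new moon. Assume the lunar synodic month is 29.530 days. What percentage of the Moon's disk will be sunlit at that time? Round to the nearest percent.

82%

166.5 d spans 5 complete synodic months (5 × 29.530 = 147.65 d) plus 18.85 d.
The Moon has covered 18.85/29.530 of its cycle, so θ ≈ 360° × 18.85/29.530 = 229.8°.
Illuminated fraction = (1 − cos 229.8°)/2 = (1 − (-0.645))/2 ≈ 0.823, so 82%.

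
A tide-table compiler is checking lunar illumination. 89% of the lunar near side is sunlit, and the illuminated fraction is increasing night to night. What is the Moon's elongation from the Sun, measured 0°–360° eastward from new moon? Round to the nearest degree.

141°

cos θ = 1 − 2f = -0.780, giving a principal value of 141.3°.
Before full moon the principal value applies: θ = 141.3°.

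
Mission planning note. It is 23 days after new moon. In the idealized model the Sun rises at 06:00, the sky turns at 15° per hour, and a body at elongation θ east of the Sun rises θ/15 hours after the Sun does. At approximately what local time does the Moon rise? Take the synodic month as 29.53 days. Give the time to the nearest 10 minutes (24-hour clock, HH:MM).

Elongation θ = 360° × 23/29.53 ≈ 280.4°.
At 15° of sky rotation per hour, 280.4° corresponds to a 18.69 h lag.
06:00 + 18.693 h ≈ 00:42 → 00:40 to the nearest ten minutes.

00:40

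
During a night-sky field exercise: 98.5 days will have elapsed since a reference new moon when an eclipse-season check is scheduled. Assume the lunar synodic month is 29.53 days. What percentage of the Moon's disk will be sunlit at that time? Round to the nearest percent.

98.5/29.53 = 3.336 lunations, so 3 complete cycles and 9.91 d into the next.
Elongation θ = 360° × 9.91/29.53 ≈ 120.8°.
With cos θ = (-0.512), the lit fraction is (1 − (-0.512))/2 ≈ 0.756, so 76%.

76%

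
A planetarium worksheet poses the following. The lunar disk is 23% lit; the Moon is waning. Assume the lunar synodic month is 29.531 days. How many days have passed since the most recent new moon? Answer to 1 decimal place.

cos θ = 1 − 2f = 0.540, giving a principal value of 57.3°.
Waning ⇒ past full, so θ = 360° − 57.3° = 302.7°.
At 360°/29.531 d per day, 302.7° corresponds to 24.83 days.

24.8 days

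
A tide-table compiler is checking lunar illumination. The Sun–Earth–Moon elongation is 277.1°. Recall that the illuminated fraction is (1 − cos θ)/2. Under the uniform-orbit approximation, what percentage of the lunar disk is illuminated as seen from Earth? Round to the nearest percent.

Half-versine of 277.1°: (1 − 0.124)/2 = 0.438, i.e. 44%.

44%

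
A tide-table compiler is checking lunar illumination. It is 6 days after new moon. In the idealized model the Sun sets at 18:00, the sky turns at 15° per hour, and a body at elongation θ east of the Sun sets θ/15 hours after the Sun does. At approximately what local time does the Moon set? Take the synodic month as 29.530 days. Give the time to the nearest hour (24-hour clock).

The Moon has covered 6/29.530 of its cycle, so θ ≈ 360° × 6/29.530 = 73.1°.
The Moon trails the Sun by θ/15 = 73.1/15 ≈ 4.88 hours.
18:00 + 4.88 h ≈ 22:53 → 23:00 to the nearest hour.

23:00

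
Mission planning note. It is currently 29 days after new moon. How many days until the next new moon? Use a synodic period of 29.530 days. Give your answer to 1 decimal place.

One full lunation from the last new moon is 29.530 d; remaining = 29.530 − 29 = 0.530 d.

0.5 days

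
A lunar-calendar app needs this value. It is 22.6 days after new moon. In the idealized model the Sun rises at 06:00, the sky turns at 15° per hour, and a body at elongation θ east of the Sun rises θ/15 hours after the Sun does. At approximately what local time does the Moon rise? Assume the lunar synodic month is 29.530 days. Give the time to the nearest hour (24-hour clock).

Elongation θ = 360° × 22.6/29.530 ≈ 275.5°.
At 15° of sky rotation per hour, 275.5° corresponds to a 18.37 h lag.
06:00 + 18.37 h ≈ 00:22 → 00:00 to the nearest hour.

00:00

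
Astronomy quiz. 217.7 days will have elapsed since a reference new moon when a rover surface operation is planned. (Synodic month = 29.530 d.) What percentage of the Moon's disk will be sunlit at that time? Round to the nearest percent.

217.7/29.530 = 7.372 lunations, so 7 complete cycles and 10.99 d into the next.
Phase angle: θ = 360°·(10.99 d)/(29.530 d) = 134.0°.
With cos θ = (-0.694), the lit fraction is (1 − (-0.694))/2 ≈ 0.847, so 85%.

85%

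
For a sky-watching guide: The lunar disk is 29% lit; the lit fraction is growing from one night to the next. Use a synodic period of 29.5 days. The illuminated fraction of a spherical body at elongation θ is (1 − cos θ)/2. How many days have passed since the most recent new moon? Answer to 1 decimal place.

From f = (1 − cos θ)/2: cos θ = 1 − 2×0.29 = 0.420; arccos → 65.2°.
Before full moon the principal value applies: θ = 65.2°.
That fraction of the synodic month is 65.2/360 × 29.5 d ≈ 5.34 d.

5.3 days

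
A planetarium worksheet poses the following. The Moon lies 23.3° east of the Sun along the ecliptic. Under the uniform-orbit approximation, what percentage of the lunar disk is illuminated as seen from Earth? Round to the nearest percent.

4%

f = (1 − cos 23.3°)/2 = (1 − 0.918)/2 ≈ 0.041, i.e. 4%.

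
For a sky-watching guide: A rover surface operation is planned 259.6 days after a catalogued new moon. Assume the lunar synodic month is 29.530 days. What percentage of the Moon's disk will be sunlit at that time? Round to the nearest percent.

259.6/29.530 = 8.791 lunations, so 8 complete cycles and 23.36 d into the next.
Elongation θ = 360° × 23.36/29.530 ≈ 284.8°.
cos 284.8° = 0.255, so f = (1 − 0.255)/2 = 0.372, so 37%.

37%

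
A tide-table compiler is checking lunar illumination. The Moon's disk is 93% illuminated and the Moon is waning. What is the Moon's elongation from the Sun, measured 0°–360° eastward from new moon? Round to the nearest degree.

211°

cos θ = 1 − 2f = -0.860, giving a principal value of 149.3°.
Since the Moon is past full (waning), take the reflex angle: θ = 360° − 149.3° = 210.7°.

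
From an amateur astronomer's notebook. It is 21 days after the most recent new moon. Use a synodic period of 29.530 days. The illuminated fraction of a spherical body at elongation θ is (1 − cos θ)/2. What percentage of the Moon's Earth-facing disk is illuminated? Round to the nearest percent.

Elongation θ = 360° × 21/29.530 ≈ 256.0°.
With cos θ = (-0.242), the lit fraction is (1 − (-0.242))/2 ≈ 0.621, so 62%.

62%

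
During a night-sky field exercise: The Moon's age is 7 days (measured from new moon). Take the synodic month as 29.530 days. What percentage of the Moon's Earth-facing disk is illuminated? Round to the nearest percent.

The Moon has covered 7/29.530 of its cycle, so θ ≈ 360° × 7/29.530 = 85.3°.
cos 85.3° = 0.081, so f = (1 − 0.081)/2 = 0.459, so 46%.

46%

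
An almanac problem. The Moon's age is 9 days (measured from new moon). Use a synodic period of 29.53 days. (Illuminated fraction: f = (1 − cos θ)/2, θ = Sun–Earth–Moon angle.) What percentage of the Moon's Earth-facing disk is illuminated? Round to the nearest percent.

Elongation θ = 360° × 9/29.53 ≈ 109.7°.
cos 109.7° = (-0.337), so f = (1 − (-0.337))/2 = 0.669, so 67%.

67%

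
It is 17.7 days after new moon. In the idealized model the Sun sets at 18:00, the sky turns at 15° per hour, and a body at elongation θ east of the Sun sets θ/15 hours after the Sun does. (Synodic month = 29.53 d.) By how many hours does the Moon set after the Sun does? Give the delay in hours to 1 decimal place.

14.4 h

The Moon has covered 17.7/29.53 of its cycle, so θ ≈ 360° × 17.7/29.53 = 215.8°.
At 15° of sky rotation per hour, 215.8° corresponds to a 14.39 h lag.
So the Moon sets 14.39 h after the Sun.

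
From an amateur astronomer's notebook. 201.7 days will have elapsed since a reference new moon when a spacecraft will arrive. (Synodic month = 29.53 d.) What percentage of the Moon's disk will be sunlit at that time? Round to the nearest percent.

26%

201.7 d spans 6 complete synodic months (6 × 29.53 = 177.18 d) plus 24.52 d.
Phase angle: θ = 360°·(24.52 d)/(29.53 d) = 298.9°.
cos 298.9° = 0.484, so f = (1 − 0.484)/2 = 0.258, so 26%.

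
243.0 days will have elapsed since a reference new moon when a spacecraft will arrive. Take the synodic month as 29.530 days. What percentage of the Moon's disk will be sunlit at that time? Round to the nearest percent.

43%

243.0/29.530 = 8.229 lunations, so 8 complete cycles and 6.76 d into the next.
Phase angle: θ = 360°·(6.76 d)/(29.530 d) = 82.4°.
With cos θ = 0.132, the lit fraction is (1 − 0.132)/2 ≈ 0.434, so 43%.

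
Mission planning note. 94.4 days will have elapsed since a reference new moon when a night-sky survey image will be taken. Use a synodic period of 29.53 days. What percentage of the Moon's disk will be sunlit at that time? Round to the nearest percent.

34%

94.4 d spans 3 complete synodic months (3 × 29.53 = 88.59 d) plus 5.81 d.
The Moon has covered 5.81/29.53 of its cycle, so θ ≈ 360° × 5.81/29.53 = 70.8°.
Illuminated fraction = (1 − cos 70.8°)/2 = (1 − 0.328)/2 ≈ 0.336, so 34%.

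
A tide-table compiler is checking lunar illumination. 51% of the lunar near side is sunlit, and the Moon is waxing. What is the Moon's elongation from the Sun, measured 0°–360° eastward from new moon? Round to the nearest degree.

91°

From f = (1 − cos θ)/2: cos θ = 1 − 2×0.51 = -0.020; arccos → 91.1°.
Before full moon the principal value applies: θ = 91.1°.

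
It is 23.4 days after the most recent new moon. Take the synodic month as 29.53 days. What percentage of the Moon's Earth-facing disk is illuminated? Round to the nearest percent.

The Moon has covered 23.4/29.53 of its cycle, so θ ≈ 360° × 23.4/29.53 = 285.3°.
Illuminated fraction = (1 − cos 285.3°)/2 = (1 − 0.263)/2 ≈ 0.368, so 37%.

37%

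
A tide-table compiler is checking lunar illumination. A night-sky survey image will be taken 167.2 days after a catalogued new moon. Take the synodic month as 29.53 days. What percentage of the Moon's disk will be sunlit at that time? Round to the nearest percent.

76%

Reduce mod P: 167.2 − 5×29.53 = 19.55 d into the current lunation.
Elongation θ = 360° × 19.55/29.53 ≈ 238.3°.
cos 238.3° = (-0.525), so f = (1 − (-0.525))/2 = 0.762, so 76%.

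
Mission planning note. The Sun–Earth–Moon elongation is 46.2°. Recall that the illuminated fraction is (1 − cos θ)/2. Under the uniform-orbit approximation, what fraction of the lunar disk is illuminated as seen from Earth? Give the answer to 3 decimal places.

0.154

Half-versine of 46.2°: (1 − 0.692)/2 = 0.154.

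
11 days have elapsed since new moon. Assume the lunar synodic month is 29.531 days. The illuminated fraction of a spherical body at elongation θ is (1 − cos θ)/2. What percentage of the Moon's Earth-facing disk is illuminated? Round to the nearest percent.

85%

Phase angle: θ = 360°·(11 d)/(29.531 d) = 134.1°.
Illuminated fraction = (1 − cos 134.1°)/2 = (1 − (-0.696))/2 ≈ 0.848, so 85%.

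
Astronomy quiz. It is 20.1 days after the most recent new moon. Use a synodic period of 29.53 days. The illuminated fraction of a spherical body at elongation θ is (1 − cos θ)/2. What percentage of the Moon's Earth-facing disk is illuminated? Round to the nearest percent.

71%

Phase angle: θ = 360°·(20.1 d)/(29.53 d) = 245.0°.
cos 245.0° = (-0.422), so f = (1 − (-0.422))/2 = 0.711, so 71%.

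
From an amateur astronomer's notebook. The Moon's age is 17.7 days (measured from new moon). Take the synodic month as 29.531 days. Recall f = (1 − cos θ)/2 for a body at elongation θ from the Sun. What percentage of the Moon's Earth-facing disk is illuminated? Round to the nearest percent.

91%

Elongation θ = 360° × 17.7/29.531 ≈ 215.8°.
cos 215.8° = (-0.811), so f = (1 − (-0.811))/2 = 0.906, so 91%.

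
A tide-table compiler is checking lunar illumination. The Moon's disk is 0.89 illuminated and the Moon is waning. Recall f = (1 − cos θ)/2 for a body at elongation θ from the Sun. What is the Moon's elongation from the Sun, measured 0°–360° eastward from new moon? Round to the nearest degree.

219°

Invert f = (1 − cos θ)/2 to get cos θ = 1 − 2(0.89) = -0.780, hence θ₀ = arccos -0.780 = 141.3°.
Since the Moon is past full (waning), take the reflex angle: θ = 360° − 141.3° = 218.7°.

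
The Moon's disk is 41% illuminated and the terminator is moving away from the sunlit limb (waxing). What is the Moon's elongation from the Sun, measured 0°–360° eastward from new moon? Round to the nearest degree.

From f = (1 − cos θ)/2: cos θ = 1 − 2×0.41 = 0.180; arccos → 79.6°.
The Moon is waxing (0°–180°), so θ = 79.6° directly.

80°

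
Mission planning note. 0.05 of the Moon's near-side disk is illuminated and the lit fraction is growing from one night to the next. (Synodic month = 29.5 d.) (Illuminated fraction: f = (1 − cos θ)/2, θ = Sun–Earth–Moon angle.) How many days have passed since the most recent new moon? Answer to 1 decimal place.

2.1 days

From f = (1 − cos θ)/2: cos θ = 1 − 2×0.05 = 0.900; arccos → 25.8°.
Before full moon the principal value applies: θ = 25.8°.
That fraction of the synodic month is 25.8/360 × 29.5 d ≈ 2.12 d.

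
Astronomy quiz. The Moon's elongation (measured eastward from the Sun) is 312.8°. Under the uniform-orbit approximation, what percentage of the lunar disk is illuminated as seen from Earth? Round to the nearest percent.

16%

cos 312.8° = 0.679, so f = (1 − 0.679)/2 = 0.160, i.e. 16%.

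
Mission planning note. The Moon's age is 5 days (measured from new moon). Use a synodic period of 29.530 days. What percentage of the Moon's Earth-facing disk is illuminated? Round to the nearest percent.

The Moon has covered 5/29.530 of its cycle, so θ ≈ 360° × 5/29.530 = 61.0°.
cos 61.0° = 0.485, so f = (1 − 0.485)/2 = 0.257, so 26%.

26%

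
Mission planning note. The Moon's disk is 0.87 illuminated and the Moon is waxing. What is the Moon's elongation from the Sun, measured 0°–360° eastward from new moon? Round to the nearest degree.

138°

cos θ = 1 − 2f = -0.740, giving a principal value of 137.7°.
Before full moon the principal value applies: θ = 137.7°.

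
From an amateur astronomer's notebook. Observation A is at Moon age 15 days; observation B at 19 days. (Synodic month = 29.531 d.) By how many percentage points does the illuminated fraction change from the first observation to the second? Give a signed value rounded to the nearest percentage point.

-19 percentage points

First observation: θ = 360°·15/29.531 = 182.9°, so f = 0.999.
Second observation: θ = 231.6°, f = 0.810.
Δf = 0.810 − 0.999 = -0.189, i.e. -19 pp.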